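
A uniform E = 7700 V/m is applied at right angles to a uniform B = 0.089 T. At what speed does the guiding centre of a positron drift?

v_d ≈ 8.7×10⁴ m/s

The steady drift has the magnetic force balancing the electric force, so v_d = E/B.
v_d = 7700/0.089 = 8.7×10⁴ m/s.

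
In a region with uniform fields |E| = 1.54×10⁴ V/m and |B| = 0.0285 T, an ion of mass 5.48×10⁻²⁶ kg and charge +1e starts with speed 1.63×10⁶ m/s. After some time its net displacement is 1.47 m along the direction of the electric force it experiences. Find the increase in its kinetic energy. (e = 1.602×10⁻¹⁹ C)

ΔKE ≈ 3.63×10⁻¹⁵ J

The magnetic force is always ⟂ v and does no work; only the electric force changes KE.
ΔKE = F_E · d = |q|E d = (1.602×10⁻¹⁹)(1.54×10⁴)(1.47) ≈ 3.63×10⁻¹⁵ J.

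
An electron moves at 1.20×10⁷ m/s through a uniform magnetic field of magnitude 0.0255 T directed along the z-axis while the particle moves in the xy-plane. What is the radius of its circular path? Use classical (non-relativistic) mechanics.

The magnetic force provides the centripetal force: |q|vB = mv²/r.
r = mv/(|q|B) = (9.109×10⁻³¹)(1.20×10⁷)/((1.602×10⁻¹⁹)(0.0255)) ≈ 2.68×10⁻³ m.

r ≈ 2.68×10⁻³ m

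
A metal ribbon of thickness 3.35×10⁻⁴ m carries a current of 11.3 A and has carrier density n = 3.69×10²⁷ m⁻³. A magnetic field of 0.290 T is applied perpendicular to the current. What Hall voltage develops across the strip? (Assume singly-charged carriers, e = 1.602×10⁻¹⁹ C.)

V_H ≈ 1.65×10⁻⁵ V

V_H = IB/(n e t).
V_H = (11.3)(0.290)/((3.69×10²⁷)(1.602×10⁻¹⁹)(3.35×10⁻⁴)) ≈ 1.65×10⁻⁵ V.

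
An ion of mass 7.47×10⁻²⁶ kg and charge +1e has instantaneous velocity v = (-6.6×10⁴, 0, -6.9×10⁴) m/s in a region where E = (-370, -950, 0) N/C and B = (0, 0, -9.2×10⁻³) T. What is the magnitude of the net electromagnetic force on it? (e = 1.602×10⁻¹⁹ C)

v×B = (0, -607, 0) N/C.
E + v×B = (-370, -1560, 0) N/C.
F = q(E + v×B) = (1.602×10⁻¹⁹ C)·(-370, -1560, 0) = (-5.93×10⁻¹⁷, -2.49×10⁻¹⁶, 0) N.
|F| = 2.56×10⁻¹⁶ N.

|F| ≈ 2.56×10⁻¹⁶ N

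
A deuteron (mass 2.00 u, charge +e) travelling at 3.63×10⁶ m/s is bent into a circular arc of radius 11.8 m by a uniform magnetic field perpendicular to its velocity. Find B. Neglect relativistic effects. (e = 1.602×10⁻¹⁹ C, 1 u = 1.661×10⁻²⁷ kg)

From |q|vB = mv²/r, B = mv/(|q|r).
B = (3.322×10⁻²⁷)(3.63×10⁶)/((1.602×10⁻¹⁹)(11.8)) ≈ 6.38×10⁻³ T.

B ≈ 6.38×10⁻³ T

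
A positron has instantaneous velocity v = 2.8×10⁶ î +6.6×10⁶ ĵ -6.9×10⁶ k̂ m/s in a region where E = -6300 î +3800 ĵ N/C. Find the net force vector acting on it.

Only an electric field acts, so F = qE = (1.602×10⁻¹⁹ C)·(-6300, 3800, 0) = (-1.01×10⁻¹⁵, 6.09×10⁻¹⁶, 0) N.

F ≈ (-1.01×10⁻¹⁵, 6.09×10⁻¹⁶, 0) N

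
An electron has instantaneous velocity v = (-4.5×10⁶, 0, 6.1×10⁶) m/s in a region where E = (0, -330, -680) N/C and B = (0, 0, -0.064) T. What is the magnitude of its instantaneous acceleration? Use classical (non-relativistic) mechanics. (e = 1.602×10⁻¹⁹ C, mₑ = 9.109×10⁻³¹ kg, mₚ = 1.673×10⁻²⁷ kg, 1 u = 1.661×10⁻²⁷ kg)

v×B = (0, -2.88×10⁵, 0) N/C.
E + v×B = (0, -2.88×10⁵, -680) N/C.
F = q(E + v×B) = (−1.602×10⁻¹⁹ C)·(0, -2.88×10⁵, -680) = (0, 4.62×10⁻¹⁴, 1.09×10⁻¹⁶) N.
|a| = |F|/m = 4.619×10⁻¹⁴/9.109×10⁻³¹ ≈ 5.07×10¹⁶ m/s².

|a| ≈ 5.07×10¹⁶ m/s²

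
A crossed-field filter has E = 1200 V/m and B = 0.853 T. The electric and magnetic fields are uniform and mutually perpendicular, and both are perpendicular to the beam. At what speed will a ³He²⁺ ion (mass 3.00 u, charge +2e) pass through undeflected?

Zero net Lorentz force requires |qE| = |q v×B|, i.e. E = vB.
v = E/B = 1200/0.853 = 1410 m/s.

v = 1410 m/s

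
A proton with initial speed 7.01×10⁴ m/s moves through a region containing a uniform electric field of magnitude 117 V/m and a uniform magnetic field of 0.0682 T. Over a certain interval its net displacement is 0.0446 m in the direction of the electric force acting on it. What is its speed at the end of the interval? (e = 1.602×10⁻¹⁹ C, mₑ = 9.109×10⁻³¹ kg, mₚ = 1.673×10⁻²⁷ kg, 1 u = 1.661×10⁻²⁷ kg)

v_f ≈ 7.69×10⁴ m/s

B does no work; ΔKE = |q|E d.
½mv_f² = ½mv₀² + |q|Ed = ½(1.673×10⁻²⁷)(7.01×10⁴)² + (1.602×10⁻¹⁹)(117)(0.0446) ≈ 4.111×10⁻¹⁸ J + 8.360×10⁻¹⁹ J ≈ 4.947×10⁻¹⁸ J.
v_f = √(2·4.947×10⁻¹⁸/1.673×10⁻²⁷) ≈ 7.69×10⁴ m/s.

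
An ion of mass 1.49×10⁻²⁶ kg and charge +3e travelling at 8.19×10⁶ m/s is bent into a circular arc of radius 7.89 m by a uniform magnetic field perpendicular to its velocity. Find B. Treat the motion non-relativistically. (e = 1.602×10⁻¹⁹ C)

B ≈ 0.0322 T

From |q|vB = mv²/r, B = mv/(|q|r).
B = (1.49×10⁻²⁶)(8.19×10⁶)/((4.806×10⁻¹⁹)(7.89)) ≈ 0.0322 T.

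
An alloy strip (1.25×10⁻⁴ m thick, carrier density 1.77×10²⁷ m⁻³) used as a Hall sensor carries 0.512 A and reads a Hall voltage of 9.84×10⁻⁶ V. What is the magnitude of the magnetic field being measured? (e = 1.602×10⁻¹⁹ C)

B ≈ 0.681 T

From V_H = IB/(n e t), B = V_H n e t / I.
B = (9.84×10⁻⁶)(1.77×10²⁷)(1.602×10⁻¹⁹)(1.25×10⁻⁴)/0.512 ≈ 0.681 T.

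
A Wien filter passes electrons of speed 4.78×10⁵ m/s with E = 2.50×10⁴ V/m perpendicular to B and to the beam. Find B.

Balance of forces in the selector: qE = qvB ⇒ B = E/v.
B = 2.50×10⁴/4.78×10⁵ = 0.0523 T.

B = 0.0523 T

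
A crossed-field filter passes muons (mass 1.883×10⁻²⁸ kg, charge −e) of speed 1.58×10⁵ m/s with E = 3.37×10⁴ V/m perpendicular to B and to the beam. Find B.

Balance of forces in the selector: qE = qvB ⇒ B = E/v.
B = 3.37×10⁴/1.58×10⁵ = 0.213 T.

B = 0.213 T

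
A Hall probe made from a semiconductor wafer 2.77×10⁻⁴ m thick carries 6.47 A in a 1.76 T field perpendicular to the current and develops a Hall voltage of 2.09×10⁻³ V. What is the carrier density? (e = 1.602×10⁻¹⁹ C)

n ≈ 1.23×10²⁶ m⁻³

From V_H = IB/(n e t), n = IB/(V_H e t).
n = (6.47)(1.76)/((2.09×10⁻³)(1.602×10⁻¹⁹)(2.77×10⁻⁴)) ≈ 1.23×10²⁶ m⁻³.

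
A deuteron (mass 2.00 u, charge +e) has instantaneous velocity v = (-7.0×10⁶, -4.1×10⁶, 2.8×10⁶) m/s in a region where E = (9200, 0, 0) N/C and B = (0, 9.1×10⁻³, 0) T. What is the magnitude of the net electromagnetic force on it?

|F| ≈ 1.05×10⁻¹⁴ N

v×B = (-2.55×10⁴, 0, -6.37×10⁴) N/C.
E + v×B = (-1.63×10⁴, 0, -6.37×10⁴) N/C.
F = q(E + v×B) = (1.602×10⁻¹⁹ C)·(-1.63×10⁴, 0, -6.37×10⁴) = (-2.61×10⁻¹⁵, 0, -1.02×10⁻¹⁴) N.
|F| = 1.05×10⁻¹⁴ N.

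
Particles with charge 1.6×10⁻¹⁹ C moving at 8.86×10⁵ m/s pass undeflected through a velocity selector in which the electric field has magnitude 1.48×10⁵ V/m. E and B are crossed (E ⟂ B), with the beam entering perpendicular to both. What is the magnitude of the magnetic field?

Balance of forces in the selector: qE = qvB ⇒ B = E/v.
B = 1.48×10⁵/8.86×10⁵ = 0.167 T.

B = 0.167 T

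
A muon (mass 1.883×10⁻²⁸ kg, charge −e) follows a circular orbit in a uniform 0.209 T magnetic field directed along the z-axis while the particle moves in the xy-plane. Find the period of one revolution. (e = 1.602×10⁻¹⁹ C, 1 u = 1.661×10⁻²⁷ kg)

The cyclotron period depends only on m, q, B: T = 2πm/(|q|B).
T = 2π(1.883×10⁻²⁸)/((1.602×10⁻¹⁹)(0.209)) ≈ 3.53×10⁻⁸ s.

T ≈ 3.53×10⁻⁸ s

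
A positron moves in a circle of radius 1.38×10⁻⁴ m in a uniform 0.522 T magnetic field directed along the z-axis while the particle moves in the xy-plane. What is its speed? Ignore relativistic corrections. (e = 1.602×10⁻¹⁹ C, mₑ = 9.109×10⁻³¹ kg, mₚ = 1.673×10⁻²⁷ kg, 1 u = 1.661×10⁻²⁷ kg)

From |q|vB = mv²/r, v = |q|Br/m.
v = (1.602×10⁻¹⁹)(0.522)(1.38×10⁻⁴)/9.109×10⁻³¹ ≈ 1.27×10⁷ m/s.

v ≈ 1.27×10⁷ m/s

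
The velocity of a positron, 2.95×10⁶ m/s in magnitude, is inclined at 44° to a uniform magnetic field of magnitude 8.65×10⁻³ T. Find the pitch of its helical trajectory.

v∥ = v cosθ = 2.95×10⁶·cos44° ≈ 2.122×10⁶ m/s.
T = 2πm/(|q|B) = 2π(9.109×10⁻³¹)/((1.602×10⁻¹⁹)(8.65×10⁻³)) ≈ 4.130×10⁻⁹ s.
pitch = v∥ T = (2.122×10⁶)(4.130×10⁻⁹) ≈ 8.76×10⁻³ m.

p ≈ 8.76×10⁻³ m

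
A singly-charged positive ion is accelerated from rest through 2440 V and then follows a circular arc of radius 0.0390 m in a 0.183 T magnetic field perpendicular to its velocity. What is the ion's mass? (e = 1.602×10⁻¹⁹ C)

Combine |q|V = ½mv² and r = mv/(|q|B): eliminate v to get m = qB²r²/(2V).
m = (1.602×10⁻¹⁹)(0.183)²(0.0390)²/(2·2440) ≈ 1.67×10⁻²⁷ kg.

m ≈ 1.67×10⁻²⁷ kg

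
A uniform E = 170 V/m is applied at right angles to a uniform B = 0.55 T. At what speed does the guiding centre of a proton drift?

v_d ≈ 310 m/s

In crossed fields the guiding centre drifts at v_d = |E×B|/B² = E/B, independent of charge and mass.
v_d = 170/0.55 = 310 m/s.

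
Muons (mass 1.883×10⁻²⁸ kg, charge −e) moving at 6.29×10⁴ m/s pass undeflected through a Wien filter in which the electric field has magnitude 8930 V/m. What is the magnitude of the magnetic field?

B = 0.142 T

Balance of forces in the selector: qE = qvB ⇒ B = E/v.
B = 8930/6.29×10⁴ = 0.142 T.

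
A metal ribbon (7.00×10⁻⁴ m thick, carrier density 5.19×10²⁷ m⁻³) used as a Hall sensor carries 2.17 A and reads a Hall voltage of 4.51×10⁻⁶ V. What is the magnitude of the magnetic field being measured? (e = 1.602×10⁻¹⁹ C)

From V_H = IB/(n e t), B = V_H n e t / I.
B = (4.51×10⁻⁶)(5.19×10²⁷)(1.602×10⁻¹⁹)(7.00×10⁻⁴)/2.17 ≈ 1.21 T.

B ≈ 1.21 T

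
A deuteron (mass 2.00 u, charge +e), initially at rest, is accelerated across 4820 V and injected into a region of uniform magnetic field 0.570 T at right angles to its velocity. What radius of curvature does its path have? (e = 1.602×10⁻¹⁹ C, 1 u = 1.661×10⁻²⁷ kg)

Acceleration: |q|V = ½mv² ⇒ v = √(2|q|V/m) = √(2·1.602×10⁻¹⁹·4820/3.322×10⁻²⁷) ≈ 6.818×10⁵ m/s.
In the field: r = mv/(|q|B) = (3.322×10⁻²⁷)(6.818×10⁵)/((1.602×10⁻¹⁹)(0.570)) ≈ 0.0248 m.

r ≈ 0.0248 m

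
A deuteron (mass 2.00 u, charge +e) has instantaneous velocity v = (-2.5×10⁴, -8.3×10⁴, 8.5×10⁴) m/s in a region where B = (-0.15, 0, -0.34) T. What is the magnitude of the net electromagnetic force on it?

|F| ≈ 6.00×10⁻¹⁵ N

v×B = (2.82×10⁴, -2.12×10⁴, -1.24×10⁴) N/C.
F = q v×B = (1.602×10⁻¹⁹ C)·(2.82×10⁴, -2.12×10⁴, -1.24×10⁴) = (4.52×10⁻¹⁵, -3.40×10⁻¹⁵, -1.99×10⁻¹⁵) N.
|F| = 6.00×10⁻¹⁵ N.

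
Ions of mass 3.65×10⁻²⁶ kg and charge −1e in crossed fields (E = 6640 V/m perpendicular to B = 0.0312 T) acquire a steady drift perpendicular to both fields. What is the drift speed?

v_d ≈ 2.13×10⁵ m/s

The steady drift has the magnetic force balancing the electric force, so v_d = E/B.
v_d = 6640/0.0312 = 2.13×10⁵ m/s.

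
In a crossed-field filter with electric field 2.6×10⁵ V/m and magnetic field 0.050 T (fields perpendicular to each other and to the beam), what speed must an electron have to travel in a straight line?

For undeflected motion the electric and magnetic forces balance: qE = qvB.
v = E/B = 2.6×10⁵/0.050 = 5.2×10⁶ m/s.

v = 5.2×10⁶ m/s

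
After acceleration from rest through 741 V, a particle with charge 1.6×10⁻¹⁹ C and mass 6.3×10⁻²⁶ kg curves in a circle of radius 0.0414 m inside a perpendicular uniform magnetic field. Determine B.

B ≈ 0.583 T

v = √(2|q|V/m) = √(2·1.6×10⁻¹⁹·741/6.3×10⁻²⁶) ≈ 6.135×10⁴ m/s.
B = mv/(|q|r) = (6.3×10⁻²⁶)(6.135×10⁴)/((1.6×10⁻¹⁹)(0.0414)) ≈ 0.583 T.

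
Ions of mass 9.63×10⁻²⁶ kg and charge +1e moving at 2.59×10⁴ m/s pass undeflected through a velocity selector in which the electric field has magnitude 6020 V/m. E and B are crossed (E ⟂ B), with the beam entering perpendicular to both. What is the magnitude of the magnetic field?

B = 0.232 T

Balance of forces in the selector: qE = qvB ⇒ B = E/v.
B = 6020/2.59×10⁴ = 0.232 T.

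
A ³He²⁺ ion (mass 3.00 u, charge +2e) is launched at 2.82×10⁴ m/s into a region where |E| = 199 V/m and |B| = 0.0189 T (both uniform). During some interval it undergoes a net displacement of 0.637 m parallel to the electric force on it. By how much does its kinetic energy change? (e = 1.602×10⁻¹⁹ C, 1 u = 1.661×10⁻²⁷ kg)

ΔKE ≈ 4.06×10⁻¹⁷ J

The magnetic force is always ⟂ v and does no work; only the electric force changes KE.
ΔKE = F_E · d = |q|E d = (3.204×10⁻¹⁹)(199)(0.637) ≈ 4.06×10⁻¹⁷ J.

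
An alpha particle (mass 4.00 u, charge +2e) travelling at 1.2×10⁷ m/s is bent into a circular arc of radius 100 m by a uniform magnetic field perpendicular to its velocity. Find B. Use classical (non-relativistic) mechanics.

B ≈ 2.5×10⁻³ T

From |q|vB = mv²/r, B = mv/(|q|r).
B = (6.644×10⁻²⁷)(1.2×10⁷)/((3.204×10⁻¹⁹)(100)) ≈ 2.5×10⁻³ T.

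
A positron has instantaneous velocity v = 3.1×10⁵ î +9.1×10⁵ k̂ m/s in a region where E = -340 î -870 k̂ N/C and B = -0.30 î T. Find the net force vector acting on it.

F ≈ (-5.45×10⁻¹⁷, -4.37×10⁻¹⁴, -1.39×10⁻¹⁶) N

v×B = (0, -2.73×10⁵, 0) N/C.
E + v×B = (-340, -2.73×10⁵, -870) N/C.
F = q(E + v×B) = (1.602×10⁻¹⁹ C)·(-340, -2.73×10⁵, -870) = (-5.45×10⁻¹⁷, -4.37×10⁻¹⁴, -1.39×10⁻¹⁶) N.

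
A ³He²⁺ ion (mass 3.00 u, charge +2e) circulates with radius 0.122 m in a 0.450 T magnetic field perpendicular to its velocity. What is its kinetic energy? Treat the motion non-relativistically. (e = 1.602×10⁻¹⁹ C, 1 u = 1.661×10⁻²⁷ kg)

v = |q|Br/m, then KE = ½mv² = (qBr)²/(2m).
v = (3.204×10⁻¹⁹)(0.450)(0.122)/4.983×10⁻²⁷ ≈ 3.530×10⁶ m/s.
KE = ½(4.983×10⁻²⁷)(3.530×10⁶)² ≈ 3.10×10⁻¹⁴ J = 1.94×10⁵ eV.

KE ≈ 1.94×10⁵ eV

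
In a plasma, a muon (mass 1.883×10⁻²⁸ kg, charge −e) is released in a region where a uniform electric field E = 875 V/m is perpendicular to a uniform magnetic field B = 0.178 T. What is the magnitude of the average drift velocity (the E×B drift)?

v_d ≈ 4920 m/s

The steady drift has the magnetic force balancing the electric force, so v_d = E/B.
v_d = 875/0.178 = 4920 m/s.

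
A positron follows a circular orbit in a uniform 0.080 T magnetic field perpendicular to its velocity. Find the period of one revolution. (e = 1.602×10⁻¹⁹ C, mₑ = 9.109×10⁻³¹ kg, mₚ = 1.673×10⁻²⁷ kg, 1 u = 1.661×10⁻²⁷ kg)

T ≈ 4.5×10⁻¹⁰ s

The cyclotron period depends only on m, q, B: T = 2πm/(|q|B).
T = 2π(9.109×10⁻³¹)/((1.602×10⁻¹⁹)(0.080)) ≈ 4.5×10⁻¹⁰ s.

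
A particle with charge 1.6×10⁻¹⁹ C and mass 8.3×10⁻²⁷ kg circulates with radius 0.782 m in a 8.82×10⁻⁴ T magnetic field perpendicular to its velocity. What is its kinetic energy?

KE ≈ 7.34×10⁻¹⁹ J

v = |q|Br/m, then KE = ½mv² = (qBr)²/(2m).
v = (1.6×10⁻¹⁹)(8.82×10⁻⁴)(0.782)/8.3×10⁻²⁷ ≈ 1.330×10⁴ m/s.
KE = ½(8.3×10⁻²⁷)(1.330×10⁴)² ≈ 7.34×10⁻¹⁹ J.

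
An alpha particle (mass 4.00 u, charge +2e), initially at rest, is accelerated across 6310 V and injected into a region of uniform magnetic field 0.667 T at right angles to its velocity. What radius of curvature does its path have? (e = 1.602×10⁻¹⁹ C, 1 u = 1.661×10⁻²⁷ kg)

Acceleration: |q|V = ½mv² ⇒ v = √(2|q|V/m) = √(2·3.204×10⁻¹⁹·6310/6.644×10⁻²⁷) ≈ 7.801×10⁵ m/s.
In the field: r = mv/(|q|B) = (6.644×10⁻²⁷)(7.801×10⁵)/((3.204×10⁻¹⁹)(0.667)) ≈ 0.0243 m.

r ≈ 0.0243 m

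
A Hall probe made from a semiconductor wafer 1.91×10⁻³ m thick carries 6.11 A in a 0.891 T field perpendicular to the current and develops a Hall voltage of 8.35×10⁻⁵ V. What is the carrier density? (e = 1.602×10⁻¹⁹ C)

From V_H = IB/(n e t), n = IB/(V_H e t).
n = (6.11)(0.891)/((8.35×10⁻⁵)(1.602×10⁻¹⁹)(1.91×10⁻³)) ≈ 2.13×10²⁶ m⁻³.

n ≈ 2.13×10²⁶ m⁻³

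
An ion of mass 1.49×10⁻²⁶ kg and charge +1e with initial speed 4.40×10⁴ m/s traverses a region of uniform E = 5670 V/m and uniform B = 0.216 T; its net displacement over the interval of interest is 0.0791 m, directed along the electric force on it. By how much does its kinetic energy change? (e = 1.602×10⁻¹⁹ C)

The magnetic force is always ⟂ v and does no work; only the electric force changes KE.
ΔKE = F_E · d = |q|E d = (1.602×10⁻¹⁹)(5670)(0.0791) ≈ 7.18×10⁻¹⁷ J.

ΔKE ≈ 7.18×10⁻¹⁷ J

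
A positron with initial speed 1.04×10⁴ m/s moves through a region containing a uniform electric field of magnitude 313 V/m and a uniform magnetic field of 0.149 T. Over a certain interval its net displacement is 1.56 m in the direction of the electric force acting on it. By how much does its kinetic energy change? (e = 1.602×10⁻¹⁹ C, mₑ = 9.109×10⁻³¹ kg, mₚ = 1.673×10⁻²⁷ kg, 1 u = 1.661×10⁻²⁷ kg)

The magnetic force is always ⟂ v and does no work; only the electric force changes KE.
ΔKE = F_E · d = |q|E d = (1.602×10⁻¹⁹)(313)(1.56) ≈ 7.82×10⁻¹⁷ J.

ΔKE ≈ 7.82×10⁻¹⁷ J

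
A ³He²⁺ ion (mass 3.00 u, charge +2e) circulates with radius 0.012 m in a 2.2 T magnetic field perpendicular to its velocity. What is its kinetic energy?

v = |q|Br/m, then KE = ½mv² = (qBr)²/(2m).
v = (3.204×10⁻¹⁹)(2.2)(0.012)/4.983×10⁻²⁷ ≈ 1.697×10⁶ m/s.
KE = ½(4.983×10⁻²⁷)(1.697×10⁶)² ≈ 7.2×10⁻¹⁵ J = 4.5×10⁴ eV.

KE ≈ 4.5×10⁴ eV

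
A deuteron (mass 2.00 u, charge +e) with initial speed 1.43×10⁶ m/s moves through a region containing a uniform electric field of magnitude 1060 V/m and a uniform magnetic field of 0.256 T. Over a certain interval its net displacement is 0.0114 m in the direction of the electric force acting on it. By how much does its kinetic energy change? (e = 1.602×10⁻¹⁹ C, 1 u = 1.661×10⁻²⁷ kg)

The magnetic force is always ⟂ v and does no work; only the electric force changes KE.
ΔKE = F_E · d = |q|E d = (1.602×10⁻¹⁹)(1060)(0.0114) ≈ 1.94×10⁻¹⁸ J.

ΔKE ≈ 1.94×10⁻¹⁸ J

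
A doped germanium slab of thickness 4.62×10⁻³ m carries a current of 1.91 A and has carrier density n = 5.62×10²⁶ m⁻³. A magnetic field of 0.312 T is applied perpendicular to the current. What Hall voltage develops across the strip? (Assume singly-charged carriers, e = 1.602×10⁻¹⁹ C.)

V_H = IB/(n e t).
V_H = (1.91)(0.312)/((5.62×10²⁶)(1.602×10⁻¹⁹)(4.62×10⁻³)) ≈ 1.43×10⁻⁶ V.

V_H ≈ 1.43×10⁻⁶ V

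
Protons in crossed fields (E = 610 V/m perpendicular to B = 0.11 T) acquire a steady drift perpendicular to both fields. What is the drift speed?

v_d ≈ 5500 m/s

In crossed fields the guiding centre drifts at v_d = |E×B|/B² = E/B, independent of charge and mass.
v_d = 610/0.11 = 5500 m/s.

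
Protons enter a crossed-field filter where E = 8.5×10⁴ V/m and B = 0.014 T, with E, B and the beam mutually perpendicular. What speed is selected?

v = 6.1×10⁶ m/s

For undeflected motion the electric and magnetic forces balance: qE = qvB.
v = E/B = 8.5×10⁴/0.014 = 6.1×10⁶ m/s.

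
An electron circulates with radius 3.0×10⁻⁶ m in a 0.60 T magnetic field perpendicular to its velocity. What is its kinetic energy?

KE ≈ 4.6×10⁻²⁰ J

v = |q|Br/m, then KE = ½mv² = (qBr)²/(2m).
v = (1.602×10⁻¹⁹)(0.60)(3.0×10⁻⁶)/9.109×10⁻³¹ ≈ 3.166×10⁵ m/s.
KE = ½(9.109×10⁻³¹)(3.166×10⁵)² ≈ 4.6×10⁻²⁰ J.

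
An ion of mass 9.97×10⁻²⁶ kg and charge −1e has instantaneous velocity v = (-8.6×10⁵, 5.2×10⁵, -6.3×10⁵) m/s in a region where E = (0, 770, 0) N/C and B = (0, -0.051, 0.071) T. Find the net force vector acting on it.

F ≈ (-7.67×10⁻¹⁶, -9.91×10⁻¹⁵, -7.03×10⁻¹⁵) N

v×B = (4790, 6.11×10⁴, 4.39×10⁴) N/C.
E + v×B = (4790, 6.18×10⁴, 4.39×10⁴) N/C.
F = q(E + v×B) = (−1.602×10⁻¹⁹ C)·(4790, 6.18×10⁴, 4.39×10⁴) = (-7.67×10⁻¹⁶, -9.91×10⁻¹⁵, -7.03×10⁻¹⁵) N.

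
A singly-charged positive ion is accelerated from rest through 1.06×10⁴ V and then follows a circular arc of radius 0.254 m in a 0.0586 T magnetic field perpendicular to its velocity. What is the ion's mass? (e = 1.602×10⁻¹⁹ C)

m ≈ 1.67×10⁻²⁷ kg

Combine |q|V = ½mv² and r = mv/(|q|B): eliminate v to get m = qB²r²/(2V).
m = (1.602×10⁻¹⁹)(0.0586)²(0.254)²/(2·1.06×10⁴) ≈ 1.67×10⁻²⁷ kg.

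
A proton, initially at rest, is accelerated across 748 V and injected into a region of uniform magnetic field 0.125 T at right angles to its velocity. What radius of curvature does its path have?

r ≈ 0.0316 m

Acceleration: |q|V = ½mv² ⇒ v = √(2|q|V/m) = √(2·1.602×10⁻¹⁹·748/1.673×10⁻²⁷) ≈ 3.785×10⁵ m/s.
In the field: r = mv/(|q|B) = (1.673×10⁻²⁷)(3.785×10⁵)/((1.602×10⁻¹⁹)(0.125)) ≈ 0.0316 m.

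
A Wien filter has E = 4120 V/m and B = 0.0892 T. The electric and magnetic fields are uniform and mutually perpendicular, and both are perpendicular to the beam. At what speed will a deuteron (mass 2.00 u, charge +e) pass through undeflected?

v = 4.62×10⁴ m/s

For undeflected motion the electric and magnetic forces balance: qE = qvB.
v = E/B = 4120/0.0892 = 4.62×10⁴ m/s.
The result is independent of the particle's charge and mass.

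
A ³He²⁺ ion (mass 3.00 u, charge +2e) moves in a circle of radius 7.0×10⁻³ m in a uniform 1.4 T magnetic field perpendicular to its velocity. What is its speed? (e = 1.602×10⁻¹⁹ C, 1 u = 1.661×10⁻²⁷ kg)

v ≈ 6.3×10⁵ m/s

From |q|vB = mv²/r, v = |q|Br/m.
v = (3.204×10⁻¹⁹)(1.4)(7.0×10⁻³)/4.983×10⁻²⁷ ≈ 6.3×10⁵ m/s.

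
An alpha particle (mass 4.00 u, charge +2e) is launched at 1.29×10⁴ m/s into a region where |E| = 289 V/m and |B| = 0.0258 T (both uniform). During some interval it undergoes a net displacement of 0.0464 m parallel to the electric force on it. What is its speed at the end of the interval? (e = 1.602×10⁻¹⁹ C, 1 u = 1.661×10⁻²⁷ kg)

B does no work; ΔKE = |q|E d.
½mv_f² = ½mv₀² + |q|Ed = ½(6.644×10⁻²⁷)(1.29×10⁴)² + (3.204×10⁻¹⁹)(289)(0.0464) ≈ 5.528×10⁻¹⁹ J + 4.296×10⁻¹⁸ J ≈ 4.849×10⁻¹⁸ J.
v_f = √(2·4.849×10⁻¹⁸/6.644×10⁻²⁷) ≈ 3.82×10⁴ m/s.

v_f ≈ 3.82×10⁴ m/s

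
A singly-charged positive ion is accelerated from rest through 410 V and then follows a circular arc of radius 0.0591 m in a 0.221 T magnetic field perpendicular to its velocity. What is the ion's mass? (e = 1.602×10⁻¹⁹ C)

m ≈ 3.33×10⁻²⁶ kg

Combine |q|V = ½mv² and r = mv/(|q|B): eliminate v to get m = qB²r²/(2V).
m = (1.602×10⁻¹⁹)(0.221)²(0.0591)²/(2·410) ≈ 3.33×10⁻²⁶ kg.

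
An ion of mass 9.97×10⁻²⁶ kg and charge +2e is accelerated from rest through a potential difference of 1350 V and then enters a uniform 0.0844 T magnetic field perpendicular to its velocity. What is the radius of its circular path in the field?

Acceleration: |q|V = ½mv² ⇒ v = √(2|q|V/m) = √(2·3.204×10⁻¹⁹·1350/9.97×10⁻²⁶) ≈ 9.315×10⁴ m/s.
In the field: r = mv/(|q|B) = (9.97×10⁻²⁶)(9.315×10⁴)/((3.204×10⁻¹⁹)(0.0844)) ≈ 0.343 m.

r ≈ 0.343 m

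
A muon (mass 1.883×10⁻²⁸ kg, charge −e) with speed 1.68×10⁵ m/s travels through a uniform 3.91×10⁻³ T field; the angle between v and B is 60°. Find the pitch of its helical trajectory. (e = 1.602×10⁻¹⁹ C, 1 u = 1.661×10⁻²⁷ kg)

p ≈ 0.159 m

v∥ = v cosθ = 1.68×10⁵·cos60° ≈ 8.400×10⁴ m/s.
T = 2πm/(|q|B) = 2π(1.883×10⁻²⁸)/((1.602×10⁻¹⁹)(3.91×10⁻³)) ≈ 1.889×10⁻⁶ s.
pitch = v∥ T = (8.400×10⁴)(1.889×10⁻⁶) ≈ 0.159 m.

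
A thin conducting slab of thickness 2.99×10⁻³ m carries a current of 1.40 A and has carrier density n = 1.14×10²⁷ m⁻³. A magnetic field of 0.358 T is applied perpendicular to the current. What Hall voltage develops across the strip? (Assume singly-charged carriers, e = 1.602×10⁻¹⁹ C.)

V_H = IB/(n e t).
V_H = (1.40)(0.358)/((1.14×10²⁷)(1.602×10⁻¹⁹)(2.99×10⁻³)) ≈ 9.18×10⁻⁷ V.

V_H ≈ 9.18×10⁻⁷ V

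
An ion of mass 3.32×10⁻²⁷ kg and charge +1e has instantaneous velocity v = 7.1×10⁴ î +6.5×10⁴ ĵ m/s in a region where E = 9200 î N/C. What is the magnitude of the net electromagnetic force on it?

Only an electric field acts, so F = qE = (1.602×10⁻¹⁹ C)·(9200, 0, 0) = (1.47×10⁻¹⁵, 0, 0) N.
|F| = 1.47×10⁻¹⁵ N.

|F| ≈ 1.47×10⁻¹⁵ N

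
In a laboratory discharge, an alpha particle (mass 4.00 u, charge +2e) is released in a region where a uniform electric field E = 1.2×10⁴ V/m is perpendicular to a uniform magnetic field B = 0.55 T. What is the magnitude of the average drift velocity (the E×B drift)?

In crossed fields the guiding centre drifts at v_d = |E×B|/B² = E/B, independent of charge and mass.
v_d = 1.2×10⁴/0.55 = 2.2×10⁴ m/s.

v_d ≈ 2.2×10⁴ m/s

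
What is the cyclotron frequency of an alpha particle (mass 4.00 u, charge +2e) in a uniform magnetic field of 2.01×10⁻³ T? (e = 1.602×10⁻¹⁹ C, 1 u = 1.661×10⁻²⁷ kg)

f = |q|B/(2πm).
f = (3.204×10⁻¹⁹)(2.01×10⁻³)/(2π·6.644×10⁻²⁷) ≈ 1.54×10⁴ Hz.

f ≈ 1.54×10⁴ Hz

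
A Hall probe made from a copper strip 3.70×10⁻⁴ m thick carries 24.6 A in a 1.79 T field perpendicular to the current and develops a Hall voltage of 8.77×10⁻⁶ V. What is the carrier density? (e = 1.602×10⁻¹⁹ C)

From V_H = IB/(n e t), n = IB/(V_H e t).
n = (24.6)(1.79)/((8.77×10⁻⁶)(1.602×10⁻¹⁹)(3.70×10⁻⁴)) ≈ 8.47×10²⁸ m⁻³.

n ≈ 8.47×10²⁸ m⁻³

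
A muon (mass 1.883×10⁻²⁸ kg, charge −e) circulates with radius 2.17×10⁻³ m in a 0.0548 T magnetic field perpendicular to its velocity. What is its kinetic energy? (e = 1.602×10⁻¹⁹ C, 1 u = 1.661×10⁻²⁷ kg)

v = |q|Br/m, then KE = ½mv² = (qBr)²/(2m).
v = (1.602×10⁻¹⁹)(0.0548)(2.17×10⁻³)/1.883×10⁻²⁸ ≈ 1.012×10⁵ m/s.
KE = ½(1.883×10⁻²⁸)(1.012×10⁵)² ≈ 9.64×10⁻¹⁹ J.

KE ≈ 9.64×10⁻¹⁹ J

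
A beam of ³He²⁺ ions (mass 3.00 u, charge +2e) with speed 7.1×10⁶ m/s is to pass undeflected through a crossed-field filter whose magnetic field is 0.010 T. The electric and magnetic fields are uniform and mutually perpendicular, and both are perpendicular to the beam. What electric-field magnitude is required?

E = 7.1×10⁴ V/m

For straight-line motion qE = qvB, so E = vB.
E = 7.1×10⁶ × 0.010 = 7.1×10⁴ V/m.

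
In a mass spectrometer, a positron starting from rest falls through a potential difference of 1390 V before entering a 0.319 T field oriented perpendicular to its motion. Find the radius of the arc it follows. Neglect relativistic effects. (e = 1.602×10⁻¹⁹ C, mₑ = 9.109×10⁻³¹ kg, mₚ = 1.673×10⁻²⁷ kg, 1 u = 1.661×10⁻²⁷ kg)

Acceleration: |q|V = ½mv² ⇒ v = √(2|q|V/m) = √(2·1.602×10⁻¹⁹·1390/9.109×10⁻³¹) ≈ 2.211×10⁷ m/s.
In the field: r = mv/(|q|B) = (9.109×10⁻³¹)(2.211×10⁷)/((1.602×10⁻¹⁹)(0.319)) ≈ 3.94×10⁻⁴ m.

r ≈ 3.94×10⁻⁴ m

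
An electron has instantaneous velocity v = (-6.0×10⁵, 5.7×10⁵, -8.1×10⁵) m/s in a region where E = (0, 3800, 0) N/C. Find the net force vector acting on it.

Only an electric field acts, so F = qE = (−1.602×10⁻¹⁹ C)·(0, 3800, 0) = (0, -6.09×10⁻¹⁶, 0) N.

F ≈ (0, -6.09×10⁻¹⁶, 0) N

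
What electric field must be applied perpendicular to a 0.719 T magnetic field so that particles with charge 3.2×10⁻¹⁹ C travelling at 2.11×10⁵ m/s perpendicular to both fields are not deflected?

For straight-line motion qE = qvB, so E = vB.
E = 2.11×10⁵ × 0.719 = 1.52×10⁵ V/m.

E = 1.52×10⁵ V/m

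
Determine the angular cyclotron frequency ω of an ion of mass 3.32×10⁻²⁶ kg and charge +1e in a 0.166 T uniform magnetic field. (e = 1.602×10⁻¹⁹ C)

ω = |q|B/m.
ω = (1.602×10⁻¹⁹)(0.166)/3.32×10⁻²⁶ ≈ 8.01×10⁵ rad/s.

ω ≈ 8.01×10⁵ rad/s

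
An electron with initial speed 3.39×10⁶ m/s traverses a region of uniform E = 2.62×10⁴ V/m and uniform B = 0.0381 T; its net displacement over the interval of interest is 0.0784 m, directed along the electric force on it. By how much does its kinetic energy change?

The magnetic force is always ⟂ v and does no work; only the electric force changes KE.
ΔKE = F_E · d = |q|E d = (1.602×10⁻¹⁹)(2.62×10⁴)(0.0784) ≈ 3.29×10⁻¹⁶ J.

ΔKE ≈ 3.29×10⁻¹⁶ J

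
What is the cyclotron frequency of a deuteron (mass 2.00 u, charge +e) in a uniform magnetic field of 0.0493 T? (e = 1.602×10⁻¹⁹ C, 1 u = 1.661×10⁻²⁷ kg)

f = |q|B/(2πm).
f = (1.602×10⁻¹⁹)(0.0493)/(2π·3.322×10⁻²⁷) ≈ 3.78×10⁵ Hz.

f ≈ 3.78×10⁵ Hz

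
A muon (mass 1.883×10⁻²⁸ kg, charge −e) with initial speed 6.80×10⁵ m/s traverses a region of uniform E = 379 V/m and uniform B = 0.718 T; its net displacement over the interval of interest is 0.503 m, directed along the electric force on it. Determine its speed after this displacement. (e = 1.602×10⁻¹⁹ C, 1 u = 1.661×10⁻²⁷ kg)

B does no work; ΔKE = |q|E d.
½mv_f² = ½mv₀² + |q|Ed = ½(1.883×10⁻²⁸)(6.80×10⁵)² + (1.602×10⁻¹⁹)(379)(0.503) ≈ 4.353×10⁻¹⁷ J + 3.054×10⁻¹⁷ J ≈ 7.408×10⁻¹⁷ J.
v_f = √(2·7.408×10⁻¹⁷/1.883×10⁻²⁸) ≈ 8.87×10⁵ m/s.

v_f ≈ 8.87×10⁵ m/s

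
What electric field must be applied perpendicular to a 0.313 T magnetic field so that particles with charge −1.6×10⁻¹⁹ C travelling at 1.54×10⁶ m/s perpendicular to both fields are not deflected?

For straight-line motion qE = qvB, so E = vB.
E = 1.54×10⁶ × 0.313 = 4.82×10⁵ V/m.

E = 4.82×10⁵ V/m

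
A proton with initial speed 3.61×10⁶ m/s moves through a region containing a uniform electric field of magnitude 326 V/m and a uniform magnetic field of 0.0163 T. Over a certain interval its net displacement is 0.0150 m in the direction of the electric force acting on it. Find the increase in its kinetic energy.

The magnetic force is always ⟂ v and does no work; only the electric force changes KE.
ΔKE = F_E · d = |q|E d = (1.602×10⁻¹⁹)(326)(0.0150) ≈ 7.83×10⁻¹⁹ J.

ΔKE ≈ 7.83×10⁻¹⁹ J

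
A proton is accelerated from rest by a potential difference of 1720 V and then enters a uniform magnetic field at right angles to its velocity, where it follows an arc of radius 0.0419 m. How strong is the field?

B ≈ 0.143 T

v = √(2|q|V/m) = √(2·1.602×10⁻¹⁹·1720/1.673×10⁻²⁷) ≈ 5.739×10⁵ m/s.
B = mv/(|q|r) = (1.673×10⁻²⁷)(5.739×10⁵)/((1.602×10⁻¹⁹)(0.0419)) ≈ 0.143 T.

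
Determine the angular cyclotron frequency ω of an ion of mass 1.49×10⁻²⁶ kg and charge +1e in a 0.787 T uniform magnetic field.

ω ≈ 8.46×10⁶ rad/s

ω = |q|B/m.
ω = (1.602×10⁻¹⁹)(0.787)/1.49×10⁻²⁶ ≈ 8.46×10⁶ rad/s.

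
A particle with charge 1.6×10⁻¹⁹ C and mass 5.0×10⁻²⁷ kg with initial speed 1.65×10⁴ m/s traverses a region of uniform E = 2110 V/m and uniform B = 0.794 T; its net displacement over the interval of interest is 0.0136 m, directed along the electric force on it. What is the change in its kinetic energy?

The magnetic force is always ⟂ v and does no work; only the electric force changes KE.
ΔKE = F_E · d = |q|E d = (1.6×10⁻¹⁹)(2110)(0.0136) ≈ 4.59×10⁻¹⁸ J.

ΔKE ≈ 4.59×10⁻¹⁸ J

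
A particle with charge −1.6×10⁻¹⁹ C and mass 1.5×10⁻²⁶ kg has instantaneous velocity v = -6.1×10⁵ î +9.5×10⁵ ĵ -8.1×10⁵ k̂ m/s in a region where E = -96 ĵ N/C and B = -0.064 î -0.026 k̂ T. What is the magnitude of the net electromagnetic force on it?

|F| ≈ 1.20×10⁻¹⁴ N

v×B = (-2.47×10⁴, 3.60×10⁴, 6.08×10⁴) N/C.
E + v×B = (-2.47×10⁴, 3.59×10⁴, 6.08×10⁴) N/C.
F = q(E + v×B) = (−1.6×10⁻¹⁹ C)·(-2.47×10⁴, 3.59×10⁴, 6.08×10⁴) = (3.95×10⁻¹⁵, -5.74×10⁻¹⁵, -9.73×10⁻¹⁵) N.
|F| = 1.20×10⁻¹⁴ N.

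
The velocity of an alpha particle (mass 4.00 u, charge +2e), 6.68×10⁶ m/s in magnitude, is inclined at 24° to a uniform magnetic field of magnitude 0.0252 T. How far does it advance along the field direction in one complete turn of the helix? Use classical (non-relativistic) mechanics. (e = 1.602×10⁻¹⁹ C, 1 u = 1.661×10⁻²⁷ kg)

p ≈ 31.6 m

v∥ = v cosθ = 6.68×10⁶·cos24° ≈ 6.102×10⁶ m/s.
T = 2πm/(|q|B) = 2π(6.644×10⁻²⁷)/((3.204×10⁻¹⁹)(0.0252)) ≈ 5.170×10⁻⁶ s.
pitch = v∥ T = (6.102×10⁶)(5.170×10⁻⁶) ≈ 31.6 m.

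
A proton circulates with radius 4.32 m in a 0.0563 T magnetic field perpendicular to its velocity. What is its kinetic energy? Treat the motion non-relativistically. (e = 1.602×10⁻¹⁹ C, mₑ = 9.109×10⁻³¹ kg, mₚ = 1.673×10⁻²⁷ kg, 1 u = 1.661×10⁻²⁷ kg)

v = |q|Br/m, then KE = ½mv² = (qBr)²/(2m).
v = (1.602×10⁻¹⁹)(0.0563)(4.32)/1.673×10⁻²⁷ ≈ 2.329×10⁷ m/s.
KE = ½(1.673×10⁻²⁷)(2.329×10⁷)² ≈ 4.54×10⁻¹³ J.

KE ≈ 4.54×10⁻¹³ J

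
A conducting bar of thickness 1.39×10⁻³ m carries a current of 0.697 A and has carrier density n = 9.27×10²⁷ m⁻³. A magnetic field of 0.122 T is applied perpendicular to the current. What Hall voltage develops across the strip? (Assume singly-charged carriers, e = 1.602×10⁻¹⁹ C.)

V_H = IB/(n e t).
V_H = (0.697)(0.122)/((9.27×10²⁷)(1.602×10⁻¹⁹)(1.39×10⁻³)) ≈ 4.12×10⁻⁸ V.

V_H ≈ 4.12×10⁻⁸ V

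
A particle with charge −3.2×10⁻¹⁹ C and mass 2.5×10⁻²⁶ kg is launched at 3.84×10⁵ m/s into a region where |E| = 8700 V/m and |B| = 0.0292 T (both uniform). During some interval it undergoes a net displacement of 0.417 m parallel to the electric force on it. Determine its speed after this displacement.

B does no work; ΔKE = |q|E d.
½mv_f² = ½mv₀² + |q|Ed = ½(2.5×10⁻²⁶)(3.84×10⁵)² + (3.2×10⁻¹⁹)(8700)(0.417) ≈ 1.843×10⁻¹⁵ J + 1.161×10⁻¹⁵ J ≈ 3.004×10⁻¹⁵ J.
v_f = √(2·3.004×10⁻¹⁵/2.5×10⁻²⁶) ≈ 4.90×10⁵ m/s.

v_f ≈ 4.90×10⁵ m/s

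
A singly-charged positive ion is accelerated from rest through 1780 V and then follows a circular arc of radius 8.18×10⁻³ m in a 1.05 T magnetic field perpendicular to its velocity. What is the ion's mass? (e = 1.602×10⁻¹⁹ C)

Combine |q|V = ½mv² and r = mv/(|q|B): eliminate v to get m = qB²r²/(2V).
m = (1.602×10⁻¹⁹)(1.05)²(8.18×10⁻³)²/(2·1780) ≈ 3.32×10⁻²⁷ kg.

m ≈ 3.32×10⁻²⁷ kg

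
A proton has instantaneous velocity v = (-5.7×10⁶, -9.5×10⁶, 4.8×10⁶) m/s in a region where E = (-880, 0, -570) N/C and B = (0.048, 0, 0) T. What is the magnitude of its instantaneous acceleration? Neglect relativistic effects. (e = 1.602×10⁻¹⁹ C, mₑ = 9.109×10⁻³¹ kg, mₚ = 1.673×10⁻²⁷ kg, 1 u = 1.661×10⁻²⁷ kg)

v×B = (0, 2.30×10⁵, 4.56×10⁵) N/C.
E + v×B = (-880, 2.30×10⁵, 4.55×10⁵) N/C.
F = q(E + v×B) = (1.602×10⁻¹⁹ C)·(-880, 2.30×10⁵, 4.55×10⁵) = (-1.41×10⁻¹⁶, 3.69×10⁻¹⁴, 7.30×10⁻¹⁴) N.
|a| = |F|/m = 8.177×10⁻¹⁴/1.673×10⁻²⁷ ≈ 4.89×10¹³ m/s².

|a| ≈ 4.89×10¹³ m/s²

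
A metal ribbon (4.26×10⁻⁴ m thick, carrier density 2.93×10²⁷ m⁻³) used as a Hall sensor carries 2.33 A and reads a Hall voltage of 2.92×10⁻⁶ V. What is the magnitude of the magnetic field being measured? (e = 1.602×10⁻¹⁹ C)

From V_H = IB/(n e t), B = V_H n e t / I.
B = (2.92×10⁻⁶)(2.93×10²⁷)(1.602×10⁻¹⁹)(4.26×10⁻⁴)/2.33 ≈ 0.251 T.

B ≈ 0.251 T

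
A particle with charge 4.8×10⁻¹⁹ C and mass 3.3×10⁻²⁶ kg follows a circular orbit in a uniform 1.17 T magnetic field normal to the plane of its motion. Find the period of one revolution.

T ≈ 3.69×10⁻⁷ s

The cyclotron period depends only on m, q, B: T = 2πm/(|q|B).
T = 2π(3.3×10⁻²⁶)/((4.8×10⁻¹⁹)(1.17)) ≈ 3.69×10⁻⁷ s.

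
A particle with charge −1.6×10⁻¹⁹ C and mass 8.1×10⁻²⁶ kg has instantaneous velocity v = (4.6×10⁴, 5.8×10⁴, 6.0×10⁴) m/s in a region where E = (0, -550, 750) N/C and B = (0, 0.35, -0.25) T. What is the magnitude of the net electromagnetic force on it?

|F| ≈ 6.53×10⁻¹⁵ N

v×B = (-3.55×10⁴, 1.15×10⁴, 1.61×10⁴) N/C.
E + v×B = (-3.55×10⁴, 1.10×10⁴, 1.68×10⁴) N/C.
F = q(E + v×B) = (−1.6×10⁻¹⁹ C)·(-3.55×10⁴, 1.10×10⁴, 1.68×10⁴) = (5.68×10⁻¹⁵, -1.75×10⁻¹⁵, -2.70×10⁻¹⁵) N.
|F| = 6.53×10⁻¹⁵ N.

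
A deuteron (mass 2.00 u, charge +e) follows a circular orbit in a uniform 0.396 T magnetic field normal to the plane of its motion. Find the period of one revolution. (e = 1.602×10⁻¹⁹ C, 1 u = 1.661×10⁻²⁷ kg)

T ≈ 3.29×10⁻⁷ s

The cyclotron period depends only on m, q, B: T = 2πm/(|q|B).
T = 2π(3.322×10⁻²⁷)/((1.602×10⁻¹⁹)(0.396)) ≈ 3.29×10⁻⁷ s.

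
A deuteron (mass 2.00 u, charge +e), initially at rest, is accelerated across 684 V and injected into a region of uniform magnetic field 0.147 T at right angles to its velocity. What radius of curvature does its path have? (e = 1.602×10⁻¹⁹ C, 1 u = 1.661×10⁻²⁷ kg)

r ≈ 0.0362 m

Acceleration: |q|V = ½mv² ⇒ v = √(2|q|V/m) = √(2·1.602×10⁻¹⁹·684/3.322×10⁻²⁷) ≈ 2.568×10⁵ m/s.
In the field: r = mv/(|q|B) = (3.322×10⁻²⁷)(2.568×10⁵)/((1.602×10⁻¹⁹)(0.147)) ≈ 0.0362 m.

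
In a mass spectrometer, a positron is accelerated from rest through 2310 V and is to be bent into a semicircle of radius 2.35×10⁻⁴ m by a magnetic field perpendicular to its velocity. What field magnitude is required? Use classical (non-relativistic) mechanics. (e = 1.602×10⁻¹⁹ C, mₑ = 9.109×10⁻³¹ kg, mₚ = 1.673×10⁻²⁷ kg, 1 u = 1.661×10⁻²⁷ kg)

B ≈ 0.690 T

v = √(2|q|V/m) = √(2·1.602×10⁻¹⁹·2310/9.109×10⁻³¹) ≈ 2.850×10⁷ m/s.
B = mv/(|q|r) = (9.109×10⁻³¹)(2.850×10⁷)/((1.602×10⁻¹⁹)(2.35×10⁻⁴)) ≈ 0.690 T.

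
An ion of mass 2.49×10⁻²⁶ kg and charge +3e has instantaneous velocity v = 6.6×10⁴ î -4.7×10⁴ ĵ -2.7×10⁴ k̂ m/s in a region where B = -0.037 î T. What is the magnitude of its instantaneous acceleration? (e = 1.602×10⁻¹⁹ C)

v×B = (0, 999, -1740) N/C.
F = q v×B = (4.806×10⁻¹⁹ C)·(0, 999, -1740) = (0, 4.80×10⁻¹⁶, -8.36×10⁻¹⁶) N.
|a| = |F|/m = 9.639×10⁻¹⁶/2.49×10⁻²⁶ ≈ 3.87×10¹⁰ m/s².

|a| ≈ 3.87×10¹⁰ m/s²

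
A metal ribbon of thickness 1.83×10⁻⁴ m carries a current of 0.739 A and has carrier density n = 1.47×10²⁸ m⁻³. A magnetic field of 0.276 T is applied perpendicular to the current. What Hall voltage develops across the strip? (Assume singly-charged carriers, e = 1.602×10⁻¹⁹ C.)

V_H ≈ 4.73×10⁻⁷ V

V_H = IB/(n e t).
V_H = (0.739)(0.276)/((1.47×10²⁸)(1.602×10⁻¹⁹)(1.83×10⁻⁴)) ≈ 4.73×10⁻⁷ V.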